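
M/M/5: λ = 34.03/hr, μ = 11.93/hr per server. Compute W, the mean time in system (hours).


a = 2.8525; ρ = 0.5705; P₀ = 0.054910
Lq = P₀·a^c·ρ/(c!(1−ρ)²) = 0.26724
Wq = Lq/λ = 0.26724/34.03 = 0.007853 hr
W = Wq + 1/μ = 0.007853 + 0.08382 = 0.09168 hr

Final: 0.09168 hr


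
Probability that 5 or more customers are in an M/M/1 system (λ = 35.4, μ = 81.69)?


ρ = 35.4/81.69 = 0.4333
P(N ≥ n) = ρ^n = 0.4333^5 = 0.015282

Final: 0.015282


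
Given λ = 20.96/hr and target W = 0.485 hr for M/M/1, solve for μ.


W = 1/(μ−λ) ⇒ μ − λ = 1/W = 1/0.485 = 2.0619
μ = λ + 1/W = 20.96 + 2.0619 = 23.0219 per hr

Final: 23.0219 /hr


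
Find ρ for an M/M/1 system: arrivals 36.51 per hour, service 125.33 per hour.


ρ = λ/μ = 36.51/125.33 = 0.2913

Final: 0.2913


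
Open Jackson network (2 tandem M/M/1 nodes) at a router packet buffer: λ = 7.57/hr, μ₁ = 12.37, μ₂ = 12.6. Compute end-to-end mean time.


Each node sees arrival rate λ = 7.57/hr (tandem ⇒ throughput preserved).
W₁ = 1/(μ₁−λ) = 1/(12.37−7.57) = 0.20833 hr
W₂ = 1/(μ₂−λ) = 1/(12.6−7.57) = 0.19881 hr
W_total = W₁ + W₂ = 0.20833 + 0.19881 = 0.40714 hr

Final: 0.40714 hr


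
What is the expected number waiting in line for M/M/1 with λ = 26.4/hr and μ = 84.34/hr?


ρ = 26.4/84.34 = 0.3130
Lq = ρ²/(1−ρ) = 0.09798/0.6870 = 0.1426

Final: 0.1426


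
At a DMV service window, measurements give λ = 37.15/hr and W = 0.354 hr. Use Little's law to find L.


L = λW = 37.15·0.354 = 13.1511

Final: 13.1511


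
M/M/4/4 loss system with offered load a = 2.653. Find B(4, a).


B(c,a) = (a^c/c!) / Σ_{k=0}^{c} a^k/k!
a^4/4! = 2.064133
Σ terms (k=0..4): 1.00000 + 2.65300 + 3.51920 + 3.11215 + 2.06413 = 12.348488
B = 2.064133/12.348488 = 0.167157

Final: 0.167157


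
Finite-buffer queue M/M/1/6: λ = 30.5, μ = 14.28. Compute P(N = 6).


ρ = λ/μ = 30.5/14.28 = 2.1359
P_K = (1−ρ)ρ^K/(1−ρ^(K+1)) = (-1.1359·94.935751)/(1 − 202.768937)
= -107.833185/-201.768937 = 0.534439

Final: 0.534439


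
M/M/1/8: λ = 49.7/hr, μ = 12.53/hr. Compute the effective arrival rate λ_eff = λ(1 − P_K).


ρ = 3.9665; P_K = (1−ρ)ρ^8/(1−ρ^9) = 0.747890
λ_eff = λ(1 − P_K) = 49.7·(1 − 0.747890) = 49.7·0.252110 = 12.5298 /hr

Final: 12.5298 /hr


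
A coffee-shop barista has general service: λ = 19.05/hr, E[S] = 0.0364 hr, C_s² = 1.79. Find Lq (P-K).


ρ = λ·E[S] = 19.05·0.0364 = 0.6934
Lq = ρ²(1+C_s²)/(2(1−ρ)) = 0.4808·(1+1.79)/(2·0.3066)
= 0.4808·2.7900/0.6132 = 2.18788

Final: 2.18788


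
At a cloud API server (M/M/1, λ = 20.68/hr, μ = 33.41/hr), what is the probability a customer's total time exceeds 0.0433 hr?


W ~ Exponential(μ−λ) for M/M/1.
μ − λ = 33.41 − 20.68 = 12.7300
P(W > t) = e^{−(μ−λ)t} = e^{−0.5512} = 0.576253

Final: 0.576253


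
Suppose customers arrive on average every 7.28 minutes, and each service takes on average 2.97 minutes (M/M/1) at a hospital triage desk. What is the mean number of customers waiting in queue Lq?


λ = 60/7.28 = 8.2418 /hr
μ = 60/2.97 = 20.2020 /hr
ρ = λ/μ = 8.2418/20.2020 = 0.4080
Lq = ρ²/(1−ρ) = 0.1664/0.5920 = 0.2811

Final: 0.2811


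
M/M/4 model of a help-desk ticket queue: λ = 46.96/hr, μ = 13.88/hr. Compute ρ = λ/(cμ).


ρ = λ/(cμ) = 46.96/(4·13.88) = 46.96/55.52 = 0.8458

Final: 0.8458


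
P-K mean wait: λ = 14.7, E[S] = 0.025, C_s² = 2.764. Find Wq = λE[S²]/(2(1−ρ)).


ρ = λ·E[S] = 14.7·0.025 = 0.3675
E[S²] = E[S]²(1+C_s²) = 0.025²·(1+2.764) = 0.002353
Wq = λ·E[S²]/(2(1−ρ)) = 14.7·0.002353/(2·0.6325) = 0.02734 hr

Final: 0.02734 hr


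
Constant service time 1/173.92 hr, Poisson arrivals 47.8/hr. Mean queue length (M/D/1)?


ρ = 47.8/173.92 = 0.2748
M/D/1: Lq = ρ²/(2(1−ρ)) = 0.07554/(2·0.7252) = 0.05208

Final: 0.05208


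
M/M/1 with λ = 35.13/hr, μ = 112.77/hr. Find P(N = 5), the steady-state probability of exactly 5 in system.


ρ = 35.13/112.77 = 0.3115
P_n = (1−ρ)·ρ^n = (1 − 0.3115)·0.3115^5 = 0.6885·0.002934 = 0.002020

Final: 0.002020


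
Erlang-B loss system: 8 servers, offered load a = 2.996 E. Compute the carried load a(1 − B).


B(8,2.996) = 0.008078 (Erlang-B)
Carried load = a(1 − B) = 2.996·(1 − 0.008078) = 2.996·0.991922 = 2.9718 E

Final: 2.9718 Erlangs


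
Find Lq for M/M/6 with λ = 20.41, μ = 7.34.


a = λ/μ = 2.7807; ρ = a/6 = 0.4634
P₀ = 0.061339
Lq = P₀·a^c·ρ / (c!·(1−ρ)²) = 0.061339·462.25505·0.4634/(720·0.28789)
= 0.06339

Final: 0.06339


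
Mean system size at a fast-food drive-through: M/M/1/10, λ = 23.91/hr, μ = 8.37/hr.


ρ = 23.91/8.37 = 2.8566
L = ρ[1 − (K+1)ρ^K + Kρ^(K+1)] / [(1−ρ)(1−ρ^(K+1))]
Numerator: 2.8566·(1 − 11·36186.050190 + 10·103370.186386) = 1815835.413900
Denominator: (-1.8566)·(-103369.186386) = 191918.417735
L = 1815835.413900/191918.417735 = 9.4615

Final: 9.4615


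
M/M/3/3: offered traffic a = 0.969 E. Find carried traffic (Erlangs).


B(3,0.969) = 0.058546 (Erlang-B)
Carried load = a(1 − B) = 0.969·(1 − 0.058546) = 0.969·0.941454 = 0.9123 E

Final: 0.9123 Erlangs


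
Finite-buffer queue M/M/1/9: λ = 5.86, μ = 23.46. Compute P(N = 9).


ρ = λ/μ = 5.86/23.46 = 0.2498
P_K = (1−ρ)ρ^K/(1−ρ^(K+1)) = (0.7502·0.000003786)/(1 − 0.0000009456)
= 0.000002840/0.999999 = 0.000002840

Final: 0.000002840


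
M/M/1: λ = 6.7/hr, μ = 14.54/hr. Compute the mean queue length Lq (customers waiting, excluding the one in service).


ρ = 6.7/14.54 = 0.4608
Lq = ρ²/(1−ρ) = 0.2123/0.5392 = 0.3938

Final: 0.3938


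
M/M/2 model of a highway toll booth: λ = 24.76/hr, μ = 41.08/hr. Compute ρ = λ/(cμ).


ρ = λ/(cμ) = 24.76/(2·41.08) = 24.76/82.16 = 0.3014

Final: 0.3014


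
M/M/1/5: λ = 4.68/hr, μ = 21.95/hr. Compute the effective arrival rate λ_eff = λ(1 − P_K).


ρ = 0.2132; P_K = (1−ρ)ρ^5/(1−ρ^6) = 0.0003467
λ_eff = λ(1 − P_K) = 4.68·(1 − 0.0003467) = 4.68·0.999653 = 4.6784 /hr

Final: 4.6784 /hr


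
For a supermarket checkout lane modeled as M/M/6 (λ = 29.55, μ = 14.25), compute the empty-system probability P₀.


a = λ/μ = 29.55/14.25 = 2.0737; ρ = a/c = 0.3456
Σ_{k=0}^{5} a^k/k! (terms k=0..5) = 1.00000 + 2.07368 + 2.15008 + 1.48620 + 0.77048 + 0.31954 = 7.79999
Tail: a^6/(6!(1−ρ)) = 79.51622/(720·0.6544) = 0.16877
P₀ = 1/(7.79999 + 0.16877) = 1/7.96875 = 0.125490

Final: 0.125490


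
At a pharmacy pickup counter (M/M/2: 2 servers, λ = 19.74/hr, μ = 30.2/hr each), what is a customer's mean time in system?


a = 0.6536; ρ = 0.3268; P₀ = 0.507362
Lq = P₀·a^c·ρ/(c!(1−ρ)²) = 0.07817
Wq = Lq/λ = 0.07817/19.74 = 0.003960 hr
W = Wq + 1/μ = 0.003960 + 0.03311 = 0.03707 hr

Final: 0.03707 hr


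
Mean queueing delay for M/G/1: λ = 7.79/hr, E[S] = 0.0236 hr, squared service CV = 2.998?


ρ = λ·E[S] = 7.79·0.0236 = 0.1838
E[S²] = E[S]²(1+C_s²) = 0.0236²·(1+2.998) = 0.002227
Wq = λ·E[S²]/(2(1−ρ)) = 7.79·0.002227/(2·0.8162) = 0.01063 hr

Final: 0.01063 hr


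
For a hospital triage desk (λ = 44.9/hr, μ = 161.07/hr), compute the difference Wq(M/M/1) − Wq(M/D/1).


ρ = 44.9/161.07 = 0.2788
Wq(M/M/1) = ρ/(μ−λ) = 0.2788/116.17 = 0.002400 hr
Wq(M/D/1) = ρ/(2(μ−λ)) = 0.001200 hr
Savings = 0.002400 − 0.001200 = 0.001200 hr

Final: 0.001200 hr


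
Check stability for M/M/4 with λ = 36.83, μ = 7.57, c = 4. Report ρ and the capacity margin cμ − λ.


Total capacity cμ = 4·7.57 = 30.28/hr
ρ = λ/(cμ) = 36.83/30.28 = 1.2163
Stable ⇔ ρ < 1: NO
Spare capacity = cμ − λ = 30.28 − 36.83 = -6.55/hr

Final: ρ = 1.2163; unstable; margin = -6.55/hr


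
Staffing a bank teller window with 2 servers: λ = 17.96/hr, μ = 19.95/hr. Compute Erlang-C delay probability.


a = λ/μ = 0.9003; ρ = a/2 = 0.4501
P₀ = 0.379191 (from M/M/c formula)
C(c,a) = [a^c/(c!(1−ρ))]·P₀ = [0.81045/(2·0.5499)]·0.379191
= 0.73694·0.379191 = 0.279442

Final: 0.279442


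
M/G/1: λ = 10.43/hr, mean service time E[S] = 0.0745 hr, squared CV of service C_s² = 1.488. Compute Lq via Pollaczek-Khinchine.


ρ = λ·E[S] = 10.43·0.0745 = 0.7770
Lq = ρ²(1+C_s²)/(2(1−ρ)) = 0.6038·(1+1.488)/(2·0.2230)
= 0.6038·2.4880/0.4459 = 3.36872

Final: 3.36872


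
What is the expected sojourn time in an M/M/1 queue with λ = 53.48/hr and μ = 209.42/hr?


W = 1/(μ−λ) = 1/(209.42 − 53.48) = 1/155.94 = 0.006413 hr

Final: 0.006413 hr


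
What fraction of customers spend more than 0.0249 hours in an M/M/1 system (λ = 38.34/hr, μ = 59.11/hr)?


W ~ Exponential(μ−λ) for M/M/1.
μ − λ = 59.11 − 38.34 = 20.7700
P(W > t) = e^{−(μ−λ)t} = e^{−0.5172} = 0.596204

Final: 0.596204


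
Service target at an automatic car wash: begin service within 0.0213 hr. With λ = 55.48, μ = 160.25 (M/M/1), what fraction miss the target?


ρ = 55.48/160.25 = 0.3462
P(Wq > t) = ρ·e^{−(μ−λ)t} = 0.3462·e^{−2.2316}
= 0.3462·0.107356 = 0.037168

Final: 0.037168


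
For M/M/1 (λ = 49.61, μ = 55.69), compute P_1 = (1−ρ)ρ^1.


ρ = 49.61/55.69 = 0.8908
P_n = (1−ρ)·ρ^n = (1 − 0.8908)·0.8908^1 = 0.1092·0.890824 = 0.097256

Final: 0.097256


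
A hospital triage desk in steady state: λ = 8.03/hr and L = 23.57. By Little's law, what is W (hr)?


W = L/λ = 23.57/8.03 = 2.9352 hr

Final: 2.9352 hr


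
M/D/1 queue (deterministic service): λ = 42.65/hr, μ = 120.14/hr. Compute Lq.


ρ = 42.65/120.14 = 0.3550
M/D/1: Lq = ρ²/(2(1−ρ)) = 0.1260/(2·0.6450) = 0.09770

Final: 0.09770


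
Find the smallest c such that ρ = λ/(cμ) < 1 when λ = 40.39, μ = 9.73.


Stability requires cμ > λ ⇔ c > λ/μ.
λ/μ = 40.39/9.73 = 4.1511
Minimum integer c = ⌊4.1511⌋ + 1 = 5
Check: 5·9.73 = 48.65 > 40.39, while 4·9.73 = 38.92 ≤ 40.39

Final: 5 servers


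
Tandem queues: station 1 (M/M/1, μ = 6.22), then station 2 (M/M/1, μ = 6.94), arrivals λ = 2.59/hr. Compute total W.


Each node sees arrival rate λ = 2.59/hr (tandem ⇒ throughput preserved).
W₁ = 1/(μ₁−λ) = 1/(6.22−2.59) = 0.27548 hr
W₂ = 1/(μ₂−λ) = 1/(6.94−2.59) = 0.22989 hr
W_total = W₁ + W₂ = 0.27548 + 0.22989 = 0.50537 hr

Final: 0.50537 hr


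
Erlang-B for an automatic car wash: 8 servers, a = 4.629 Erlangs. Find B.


B(c,a) = (a^c/c!) / Σ_{k=0}^{c} a^k/k!
a^8/8! = 5.228498
Σ terms (k=0..8): 1.00000 + 4.62900 + 10.71382 + 16.53143 + 19.13099 + 17.71147 + 13.66440 + 9.03607 + 5.22850 = 97.645681
B = 5.228498/97.645681 = 0.053546

Final: 0.053546


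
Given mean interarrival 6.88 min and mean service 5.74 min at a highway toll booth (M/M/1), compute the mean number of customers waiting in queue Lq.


λ = 60/6.88 = 8.7209 /hr
μ = 60/5.74 = 10.4530 /hr
ρ = λ/μ = 8.7209/10.4530 = 0.8343
Lq = ρ²/(1−ρ) = 0.6961/0.1657 = 4.2008

Final: 4.2008


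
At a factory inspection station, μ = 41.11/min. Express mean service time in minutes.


Mean service time = 1/μ = 1/41.11 minute = 0.02432 minute
In minutes: 0.02432 × 1 = 0.02432 min

Final: 0.02432 min


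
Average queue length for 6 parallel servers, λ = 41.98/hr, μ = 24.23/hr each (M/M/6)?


a = λ/μ = 1.7326; ρ = a/6 = 0.2888
P₀ = 0.176722
Lq = P₀·a^c·ρ / (c!·(1−ρ)²) = 0.176722·27.04794·0.2888/(720·0.50586)
= 0.003790

Final: 0.003790


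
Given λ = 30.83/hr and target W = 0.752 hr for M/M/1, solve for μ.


W = 1/(μ−λ) ⇒ μ − λ = 1/W = 1/0.752 = 1.3298
μ = λ + 1/W = 30.83 + 1.3298 = 32.1598 per hr

Final: 32.1598 /hr


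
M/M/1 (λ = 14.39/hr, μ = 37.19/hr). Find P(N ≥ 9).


ρ = 14.39/37.19 = 0.3869
P(N ≥ n) = ρ^n = 0.3869^9 = 0.0001944

Final: 0.0001944


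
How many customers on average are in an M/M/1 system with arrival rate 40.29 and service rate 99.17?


ρ = λ/μ = 40.29/99.17 = 0.4063
L = ρ/(1−ρ) = 0.4063/(1 − 0.4063) = 0.4063/0.5937 = 0.6843

Final: 0.6843


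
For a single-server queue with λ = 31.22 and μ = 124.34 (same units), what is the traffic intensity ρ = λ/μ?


ρ = λ/μ = 31.22/124.34 = 0.2511

Final: 0.2511


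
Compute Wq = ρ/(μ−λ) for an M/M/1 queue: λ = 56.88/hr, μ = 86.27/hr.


ρ = 56.88/86.27 = 0.6593
Wq = ρ/(μ−λ) = 0.6593/(86.27 − 56.88) = 0.6593/29.39 = 0.02243 hr

Final: 0.02243 hr


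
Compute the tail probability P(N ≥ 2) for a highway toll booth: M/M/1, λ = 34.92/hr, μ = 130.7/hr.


ρ = 34.92/130.7 = 0.2672
P(N ≥ n) = ρ^n = 0.2672^2 = 0.071383

Final: 0.071383


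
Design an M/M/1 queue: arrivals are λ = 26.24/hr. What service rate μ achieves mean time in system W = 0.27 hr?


W = 1/(μ−λ) ⇒ μ − λ = 1/W = 1/0.27 = 3.7037
μ = λ + 1/W = 26.24 + 3.7037 = 29.9437 per hr

Final: 29.9437 /hr


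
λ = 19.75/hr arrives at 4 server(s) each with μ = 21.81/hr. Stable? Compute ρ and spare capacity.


Total capacity cμ = 4·21.81 = 87.24/hr
ρ = λ/(cμ) = 19.75/87.24 = 0.2264
Stable ⇔ ρ < 1: YES
Spare capacity = cμ − λ = 87.24 − 19.75 = 67.49/hr

Final: ρ = 0.2264; stable; margin = 67.49/hr


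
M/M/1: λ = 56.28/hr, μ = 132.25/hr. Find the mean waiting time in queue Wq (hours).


ρ = 56.28/132.25 = 0.4256
Wq = ρ/(μ−λ) = 0.4256/(132.25 − 56.28) = 0.4256/75.97 = 0.005602 hr

Final: 0.005602 hr


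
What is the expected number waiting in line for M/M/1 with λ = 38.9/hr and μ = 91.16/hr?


ρ = 38.9/91.16 = 0.4267
Lq = ρ²/(1−ρ) = 0.1821/0.5733 = 0.3176

Final: 0.3176


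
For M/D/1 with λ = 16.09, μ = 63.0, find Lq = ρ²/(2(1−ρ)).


ρ = 16.09/63.0 = 0.2554
M/D/1: Lq = ρ²/(2(1−ρ)) = 0.06523/(2·0.7446) = 0.04380

Final: 0.04380


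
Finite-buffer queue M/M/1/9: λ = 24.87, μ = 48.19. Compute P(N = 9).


ρ = λ/μ = 24.87/48.19 = 0.5161
P_K = (1−ρ)ρ^K/(1−ρ^(K+1)) = (0.4839·0.002597)/(1 − 0.001340)
= 0.001257/0.998660 = 0.001258

Final: 0.001258


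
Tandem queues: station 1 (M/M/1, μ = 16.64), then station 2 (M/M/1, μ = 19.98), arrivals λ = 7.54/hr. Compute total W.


Each node sees arrival rate λ = 7.54/hr (tandem ⇒ throughput preserved).
W₁ = 1/(μ₁−λ) = 1/(16.64−7.54) = 0.10989 hr
W₂ = 1/(μ₂−λ) = 1/(19.98−7.54) = 0.08039 hr
W_total = W₁ + W₂ = 0.10989 + 0.08039 = 0.19028 hr

Final: 0.19028 hr


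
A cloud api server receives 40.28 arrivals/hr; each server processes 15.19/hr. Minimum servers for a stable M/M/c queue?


Stability requires cμ > λ ⇔ c > λ/μ.
λ/μ = 40.28/15.19 = 2.6517
Minimum integer c = ⌊2.6517⌋ + 1 = 3
Check: 3·15.19 = 45.57 > 40.28, while 2·15.19 = 30.38 ≤ 40.28

Final: 3 servers


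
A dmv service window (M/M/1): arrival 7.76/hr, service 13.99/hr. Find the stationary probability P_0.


ρ = 7.76/13.99 = 0.5547
P_n = (1−ρ)·ρ^n = (1 − 0.5547)·0.5547^0 = 0.4453·1.000000 = 0.445318

Final: 0.445318


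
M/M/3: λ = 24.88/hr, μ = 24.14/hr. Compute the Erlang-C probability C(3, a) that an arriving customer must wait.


a = λ/μ = 1.0307; ρ = a/3 = 0.3436
P₀ = 0.352145 (from M/M/c formula)
C(c,a) = [a^c/(c!(1−ρ))]·P₀ = [1.09481/(6·0.6564)]·0.352145
= 0.27796·0.352145 = 0.097883

Final: 0.097883


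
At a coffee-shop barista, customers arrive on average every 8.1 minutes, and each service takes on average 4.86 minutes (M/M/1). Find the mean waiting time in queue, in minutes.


λ = 60/8.1 = 7.4074 /hr
μ = 60/4.86 = 12.3457 /hr
ρ = λ/μ = 7.4074/12.3457 = 0.6000
Wq = ρ/(μ−λ) = 0.6000/(12.3457−7.4074) = 0.12150 hr
In minutes: 0.12150·60 = 7.290 min

Final: 7.290 min


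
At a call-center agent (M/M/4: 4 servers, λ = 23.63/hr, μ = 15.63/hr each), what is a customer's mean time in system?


a = 1.5118; ρ = 0.3780; P₀ = 0.218316
Lq = P₀·a^c·ρ/(c!(1−ρ)²) = 0.04642
Wq = Lq/λ = 0.04642/23.63 = 0.001964 hr
W = Wq + 1/μ = 0.001964 + 0.06398 = 0.06594 hr

Final: 0.06594 hr


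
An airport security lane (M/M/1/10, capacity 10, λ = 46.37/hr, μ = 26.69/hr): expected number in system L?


ρ = 46.37/26.69 = 1.7374
L = ρ[1 − (K+1)ρ^K + Kρ^(K+1)] / [(1−ρ)(1−ρ^(K+1))]
Numerator: 1.7374·(1 − 11·250.544701 + 10·435.285042) = 2776.047525
Denominator: (-0.7374)·(-434.285042) = 320.222166
L = 2776.047525/320.222166 = 8.6691

Final: 8.6691


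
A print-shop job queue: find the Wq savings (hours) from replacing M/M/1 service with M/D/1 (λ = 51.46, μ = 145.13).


ρ = 51.46/145.13 = 0.3546
Wq(M/M/1) = ρ/(μ−λ) = 0.3546/93.67 = 0.003785 hr
Wq(M/D/1) = ρ/(2(μ−λ)) = 0.001893 hr
Savings = 0.003785 − 0.001893 = 0.001893 hr

Final: 0.001893 hr


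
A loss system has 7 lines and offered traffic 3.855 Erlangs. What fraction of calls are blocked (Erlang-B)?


B(c,a) = (a^c/c!) / Σ_{k=0}^{c} a^k/k!
a^7/7! = 2.510384
Σ terms (k=0..7): 1.00000 + 3.85500 + 7.43051 + 9.54821 + 9.20209 + 7.09481 + 4.55841 + 2.51038 = 45.199414
B = 2.510384/45.199414 = 0.055540

Final: 0.055540


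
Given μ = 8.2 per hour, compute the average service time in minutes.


Mean service time = 1/μ = 1/8.2 hour = 0.12195 hour
In minutes: 0.12195 × 60 = 7.3171 min

Final: 7.3171 min


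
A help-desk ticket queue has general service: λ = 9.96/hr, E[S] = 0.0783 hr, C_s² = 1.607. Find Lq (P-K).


ρ = λ·E[S] = 9.96·0.0783 = 0.7799
Lq = ρ²(1+C_s²)/(2(1−ρ)) = 0.6082·(1+1.607)/(2·0.2201)
= 0.6082·2.6070/0.4403 = 3.60139

Final: 3.60139


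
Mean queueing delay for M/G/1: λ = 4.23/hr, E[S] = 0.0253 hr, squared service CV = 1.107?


ρ = λ·E[S] = 4.23·0.0253 = 0.1070
E[S²] = E[S]²(1+C_s²) = 0.0253²·(1+1.107) = 0.001349
Wq = λ·E[S²]/(2(1−ρ)) = 4.23·0.001349/(2·0.8930) = 0.003194 hr

Final: 0.003194 hr


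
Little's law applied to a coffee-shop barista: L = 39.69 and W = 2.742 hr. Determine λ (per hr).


λ = L/W = 39.69/2.742 = 14.4748 /hr

Final: 14.4748 /hr


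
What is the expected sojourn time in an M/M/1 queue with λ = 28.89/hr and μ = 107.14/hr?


W = 1/(μ−λ) = 1/(107.14 − 28.89) = 1/78.25 = 0.01278 hr

Final: 0.01278 hr


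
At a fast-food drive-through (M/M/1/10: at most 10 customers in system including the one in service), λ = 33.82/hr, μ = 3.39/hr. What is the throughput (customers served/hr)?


ρ = 9.9764; P_K = (1−ρ)ρ^10/(1−ρ^11) = 0.899763
λ_eff = λ(1 − P_K) = 33.82·(1 − 0.899763) = 33.82·0.100237 = 3.3900 /hr

Final: 3.3900 /hr


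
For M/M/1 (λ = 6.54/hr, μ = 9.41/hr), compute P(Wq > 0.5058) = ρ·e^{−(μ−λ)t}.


ρ = 6.54/9.41 = 0.6950
P(Wq > t) = ρ·e^{−(μ−λ)t} = 0.6950·e^{−1.4516}
= 0.6950·0.234185 = 0.162759

Final: 0.162759


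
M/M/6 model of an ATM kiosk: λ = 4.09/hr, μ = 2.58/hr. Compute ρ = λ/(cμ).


ρ = λ/(cμ) = 4.09/(6·2.58) = 4.09/15.48 = 0.2642

Final: 0.2642


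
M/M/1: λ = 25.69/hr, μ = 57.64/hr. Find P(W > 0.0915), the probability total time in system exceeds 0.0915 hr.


W ~ Exponential(μ−λ) for M/M/1.
μ − λ = 57.64 − 25.69 = 31.9500
P(W > t) = e^{−(μ−λ)t} = e^{−2.9234} = 0.053749

Final: 0.053749


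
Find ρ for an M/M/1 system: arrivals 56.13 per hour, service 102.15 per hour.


ρ = λ/μ = 56.13/102.15 = 0.5495

Final: 0.5495


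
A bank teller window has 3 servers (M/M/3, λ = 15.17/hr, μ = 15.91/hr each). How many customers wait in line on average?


a = λ/μ = 0.9535; ρ = a/3 = 0.3178
P₀ = 0.381702
Lq = P₀·a^c·ρ / (c!·(1−ρ)²) = 0.381702·0.86685·0.3178/(6·0.46536)
= 0.03766

Final: 0.03766


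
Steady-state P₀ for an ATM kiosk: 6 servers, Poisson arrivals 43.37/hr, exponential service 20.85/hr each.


a = λ/μ = 43.37/20.85 = 2.0801; ρ = a/c = 0.3467
Σ_{k=0}^{5} a^k/k! (terms k=0..5) = 1.00000 + 2.08010 + 2.16340 + 1.50003 + 0.78005 + 0.32452 = 7.84809
Tail: a^6/(6!(1−ρ)) = 81.00283/(720·0.6533) = 0.17220
P₀ = 1/(7.84809 + 0.17220) = 1/8.02029 = 0.124684

Final: 0.124684


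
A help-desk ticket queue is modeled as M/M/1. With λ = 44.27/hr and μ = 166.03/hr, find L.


ρ = λ/μ = 44.27/166.03 = 0.2666
L = ρ/(1−ρ) = 0.2666/(1 − 0.2666) = 0.2666/0.7334 = 0.3636

Final: 0.3636


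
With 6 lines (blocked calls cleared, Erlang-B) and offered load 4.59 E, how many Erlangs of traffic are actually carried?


B(6,4.59) = 0.160939 (Erlang-B)
Carried load = a(1 − B) = 4.59·(1 − 0.160939) = 4.59·0.839061 = 3.8513 E

Final: 3.8513 Erlangs


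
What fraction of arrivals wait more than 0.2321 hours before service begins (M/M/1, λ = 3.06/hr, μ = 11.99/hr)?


ρ = 3.06/11.99 = 0.2552
P(Wq > t) = ρ·e^{−(μ−λ)t} = 0.2552·e^{−2.0727}
= 0.2552·0.125851 = 0.032119

Final: 0.032119


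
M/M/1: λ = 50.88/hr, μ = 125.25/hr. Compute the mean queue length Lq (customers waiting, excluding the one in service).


ρ = 50.88/125.25 = 0.4062
Lq = ρ²/(1−ρ) = 0.1650/0.5938 = 0.2779

Final: 0.2779


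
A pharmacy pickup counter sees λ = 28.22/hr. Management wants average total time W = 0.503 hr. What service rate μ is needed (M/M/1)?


W = 1/(μ−λ) ⇒ μ − λ = 1/W = 1/0.503 = 1.9881
μ = λ + 1/W = 28.22 + 1.9881 = 30.2081 per hr

Final: 30.2081 /hr


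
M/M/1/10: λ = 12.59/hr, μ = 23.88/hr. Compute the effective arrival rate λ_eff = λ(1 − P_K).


ρ = 0.5272; P_K = (1−ρ)ρ^10/(1−ρ^11) = 0.0007852
λ_eff = λ(1 − P_K) = 12.59·(1 − 0.0007852) = 12.59·0.999215 = 12.5801 /hr

Final: 12.5801 /hr


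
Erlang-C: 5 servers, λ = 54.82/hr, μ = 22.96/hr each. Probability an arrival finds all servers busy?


a = λ/μ = 2.3876; ρ = a/5 = 0.4775
P₀ = 0.090104 (from M/M/c formula)
C(c,a) = [a^c/(c!(1−ρ))]·P₀ = [77.59536/(120·0.5225)]·0.090104
= 1.23763·0.090104 = 0.111515

Final: 0.111515


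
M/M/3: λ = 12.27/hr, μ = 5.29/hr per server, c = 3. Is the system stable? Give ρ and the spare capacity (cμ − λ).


Total capacity cμ = 3·5.29 = 15.87/hr
ρ = λ/(cμ) = 12.27/15.87 = 0.7732
Stable ⇔ ρ < 1: YES
Spare capacity = cμ − λ = 15.87 − 12.27 = 3.60/hr

Final: ρ = 0.7732; stable; margin = 3.60/hr


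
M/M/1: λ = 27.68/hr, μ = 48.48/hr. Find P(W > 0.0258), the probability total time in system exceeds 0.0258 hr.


W ~ Exponential(μ−λ) for M/M/1.
μ − λ = 48.48 − 27.68 = 20.8000
P(W > t) = e^{−(μ−λ)t} = e^{−0.5366} = 0.584710

Final: 0.584710


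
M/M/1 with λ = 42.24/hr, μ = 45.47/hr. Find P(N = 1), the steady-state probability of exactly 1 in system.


ρ = 42.24/45.47 = 0.9290
P_n = (1−ρ)·ρ^n = (1 − 0.9290)·0.9290^1 = 0.07104·0.928964 = 0.065990

Final: 0.065990


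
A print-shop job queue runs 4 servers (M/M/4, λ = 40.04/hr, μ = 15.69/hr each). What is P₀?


a = λ/μ = 40.04/15.69 = 2.5519; ρ = a/c = 0.6380
Σ_{k=0}^{3} a^k/k! (terms k=0..3) = 1.00000 + 2.55194 + 3.25621 + 2.76989 = 9.57804
Tail: a^4/(4!(1−ρ)) = 42.41158/(24·0.3620) = 4.88144
P₀ = 1/(9.57804 + 4.88144) = 1/14.45948 = 0.069159

Final: 0.069159


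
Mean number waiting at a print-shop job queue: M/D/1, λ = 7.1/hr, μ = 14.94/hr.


ρ = 7.1/14.94 = 0.4752
M/D/1: Lq = ρ²/(2(1−ρ)) = 0.2258/(2·0.5248) = 0.21519

Final: 0.21519


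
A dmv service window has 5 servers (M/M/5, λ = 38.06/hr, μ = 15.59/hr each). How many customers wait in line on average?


a = λ/μ = 2.4413; ρ = a/5 = 0.4883
P₀ = 0.085189
Lq = P₀·a^c·ρ / (c!·(1−ρ)²) = 0.085189·86.71882·0.4883/(120·0.26188)
= 0.11478

Final: 0.11478


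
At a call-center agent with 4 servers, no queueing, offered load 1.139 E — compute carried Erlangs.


B(4,1.139) = 0.022592 (Erlang-B)
Carried load = a(1 − B) = 1.139·(1 − 0.022592) = 1.139·0.977408 = 1.1133 E

Final: 1.1133 Erlangs


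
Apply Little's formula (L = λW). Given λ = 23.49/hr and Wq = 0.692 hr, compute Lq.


Lq = λWq = 23.49·0.692 = 16.2551

Final: 16.2551


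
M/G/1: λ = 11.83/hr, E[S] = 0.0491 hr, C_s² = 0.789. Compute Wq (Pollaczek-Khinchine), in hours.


ρ = λ·E[S] = 11.83·0.0491 = 0.5809
E[S²] = E[S]²(1+C_s²) = 0.0491²·(1+0.789) = 0.004313
Wq = λ·E[S²]/(2(1−ρ)) = 11.83·0.004313/(2·0.4191) = 0.06086 hr

Final: 0.06086 hr


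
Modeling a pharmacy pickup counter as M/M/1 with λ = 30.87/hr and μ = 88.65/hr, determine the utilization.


ρ = λ/μ = 30.87/88.65 = 0.3482

Final: 0.3482


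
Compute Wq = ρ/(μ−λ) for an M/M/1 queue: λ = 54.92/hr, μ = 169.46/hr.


ρ = 54.92/169.46 = 0.3241
Wq = ρ/(μ−λ) = 0.3241/(169.46 − 54.92) = 0.3241/114.54 = 0.002829 hr

Final: 0.002829 hr


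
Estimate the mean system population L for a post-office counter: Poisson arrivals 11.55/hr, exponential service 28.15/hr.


ρ = λ/μ = 11.55/28.15 = 0.4103
L = ρ/(1−ρ) = 0.4103/(1 − 0.4103) = 0.4103/0.5897 = 0.6958

Final: 0.6958


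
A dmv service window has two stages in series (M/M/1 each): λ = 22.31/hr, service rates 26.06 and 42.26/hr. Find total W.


Each node sees arrival rate λ = 22.31/hr (tandem ⇒ throughput preserved).
W₁ = 1/(μ₁−λ) = 1/(26.06−22.31) = 0.26667 hr
W₂ = 1/(μ₂−λ) = 1/(42.26−22.31) = 0.05013 hr
W_total = W₁ + W₂ = 0.26667 + 0.05013 = 0.31679 hr

Final: 0.31679 hr


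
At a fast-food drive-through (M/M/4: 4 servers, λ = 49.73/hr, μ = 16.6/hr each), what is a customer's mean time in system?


a = 2.9958; ρ = 0.7489; P₀ = 0.037976
Lq = P₀·a^c·ρ/(c!(1−ρ)²) = 1.51447
Wq = Lq/λ = 1.51447/49.73 = 0.03045 hr
W = Wq + 1/μ = 0.03045 + 0.06024 = 0.09069 hr

Final: 0.09069 hr


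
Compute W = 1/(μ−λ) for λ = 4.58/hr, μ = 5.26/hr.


W = 1/(μ−λ) = 1/(5.26 − 4.58) = 1/0.6800 = 1.4706 hr

Final: 1.4706 hr


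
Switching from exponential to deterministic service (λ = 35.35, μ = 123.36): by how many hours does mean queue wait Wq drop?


ρ = 35.35/123.36 = 0.2866
Wq(M/M/1) = ρ/(μ−λ) = 0.2866/88.01 = 0.003256 hr
Wq(M/D/1) = ρ/(2(μ−λ)) = 0.001628 hr
Savings = 0.003256 − 0.001628 = 0.001628 hr

Final: 0.001628 hr


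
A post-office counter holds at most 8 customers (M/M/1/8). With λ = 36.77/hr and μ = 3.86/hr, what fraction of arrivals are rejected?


ρ = λ/μ = 36.77/3.86 = 9.5259
P_K = (1−ρ)ρ^K/(1−ρ^(K+1)) = (-8.5259·67803264.091314)/(1 − 645887570.113376)
= -578084306.022062/-645887569.113376 = 0.895023

Final: 0.895023


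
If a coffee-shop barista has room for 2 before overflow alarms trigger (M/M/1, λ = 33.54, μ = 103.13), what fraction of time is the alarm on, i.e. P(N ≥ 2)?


ρ = 33.54/103.13 = 0.3252
P(N ≥ n) = ρ^n = 0.3252^2 = 0.105768

Final: 0.105768


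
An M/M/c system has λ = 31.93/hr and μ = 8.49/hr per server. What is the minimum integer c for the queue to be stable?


Stability requires cμ > λ ⇔ c > λ/μ.
λ/μ = 31.93/8.49 = 3.7609
Minimum integer c = ⌊3.7609⌋ + 1 = 4
Check: 4·8.49 = 33.96 > 31.93, while 3·8.49 = 25.47 ≤ 31.93

Final: 4 servers


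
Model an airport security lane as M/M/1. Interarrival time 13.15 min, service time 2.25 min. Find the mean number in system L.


λ = 60/13.15 = 4.5627 /hr
μ = 60/2.25 = 26.6667 /hr
ρ = λ/μ = 4.5627/26.6667 = 0.1711
L = ρ/(1−ρ) = 0.1711/0.8289 = 0.2064

Final: 0.2064


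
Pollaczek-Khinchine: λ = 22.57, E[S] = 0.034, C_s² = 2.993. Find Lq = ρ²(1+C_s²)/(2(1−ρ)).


ρ = λ·E[S] = 22.57·0.034 = 0.7674
Lq = ρ²(1+C_s²)/(2(1−ρ)) = 0.5889·(1+2.993)/(2·0.2326)
= 0.5889·3.9930/0.4652 = 5.05409

Final: 5.05409


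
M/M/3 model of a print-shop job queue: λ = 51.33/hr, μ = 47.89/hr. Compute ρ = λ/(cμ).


ρ = λ/(cμ) = 51.33/(3·47.89) = 51.33/143.67 = 0.3573

Final: 0.3573


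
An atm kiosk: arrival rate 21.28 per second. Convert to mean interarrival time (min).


Mean interarrival time = 1/λ = 1/21.28 second = 0.04699 second
In minutes: 0.04699 × 0.0166667 = 0.0007832 min

Final: 0.0007832 min


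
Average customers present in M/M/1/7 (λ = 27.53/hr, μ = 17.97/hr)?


ρ = 27.53/17.97 = 1.5320
L = ρ[1 − (K+1)ρ^K + Kρ^(K+1)] / [(1−ρ)(1−ρ^(K+1))]
Numerator: 1.5320·(1 − 8·19.806464 + 7·30.343458) = 84.187105
Denominator: (-0.5320)·(-29.343458) = 15.610654
L = 84.187105/15.610654 = 5.3929

Final: 5.3929


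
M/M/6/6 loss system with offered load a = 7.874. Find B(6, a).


B(c,a) = (a^c/c!) / Σ_{k=0}^{c} a^k/k!
a^6/6! = 331.009125
Σ terms (k=0..6): 1.00000 + 7.87400 + 30.99994 + 81.36450 + 160.16603 + 252.22946 + 331.00913 = 864.643051
B = 331.009125/864.643051 = 0.382827

Final: 0.382827


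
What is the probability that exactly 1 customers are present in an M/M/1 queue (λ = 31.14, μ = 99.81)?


ρ = 31.14/99.81 = 0.3120
P_n = (1−ρ)·ρ^n = (1 − 0.3120)·0.3120^1 = 0.6880·0.311993 = 0.214653

Final: 0.214653


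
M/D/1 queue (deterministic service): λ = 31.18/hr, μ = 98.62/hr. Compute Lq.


ρ = 31.18/98.62 = 0.3162
M/D/1: Lq = ρ²/(2(1−ρ)) = 0.09996/(2·0.6838) = 0.07309

Final: 0.07309


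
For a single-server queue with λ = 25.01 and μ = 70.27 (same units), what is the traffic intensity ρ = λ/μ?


ρ = λ/μ = 25.01/70.27 = 0.3559

Final: 0.3559


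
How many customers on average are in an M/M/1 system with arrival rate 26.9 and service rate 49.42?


ρ = λ/μ = 26.9/49.42 = 0.5443
L = ρ/(1−ρ) = 0.5443/(1 − 0.5443) = 0.5443/0.4557 = 1.1945

Final: 1.1945


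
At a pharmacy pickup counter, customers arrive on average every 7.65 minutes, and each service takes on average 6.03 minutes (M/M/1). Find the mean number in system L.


λ = 60/7.65 = 7.8431 /hr
μ = 60/6.03 = 9.9502 /hr
ρ = λ/μ = 7.8431/9.9502 = 0.7882
L = ρ/(1−ρ) = 0.7882/0.2118 = 3.7222

Final: 3.7222


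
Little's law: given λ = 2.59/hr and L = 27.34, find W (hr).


W = L/λ = 27.34/2.59 = 10.5560 hr

Final: 10.5560 hr


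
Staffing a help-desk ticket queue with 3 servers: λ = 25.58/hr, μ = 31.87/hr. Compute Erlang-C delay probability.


a = λ/μ = 0.8026; ρ = a/3 = 0.2675
P₀ = 0.445950 (from M/M/c formula)
C(c,a) = [a^c/(c!(1−ρ))]·P₀ = [0.51708/(6·0.7325)]·0.445950
= 0.11766·0.445950 = 0.052470

Final: 0.052470


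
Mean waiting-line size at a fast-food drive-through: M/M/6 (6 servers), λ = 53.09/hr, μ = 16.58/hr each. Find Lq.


a = λ/μ = 3.2021; ρ = a/6 = 0.5337
P₀ = 0.039688
Lq = P₀·a^c·ρ / (c!·(1−ρ)²) = 0.039688·1077.87697·0.5337/(720·0.21746)
= 0.14581

Final: 0.14581


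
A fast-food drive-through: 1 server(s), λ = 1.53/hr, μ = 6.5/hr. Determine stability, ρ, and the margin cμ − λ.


Total capacity cμ = 1·6.5 = 6.50/hr
ρ = λ/(cμ) = 1.53/6.50 = 0.2354
Stable ⇔ ρ < 1: YES
Spare capacity = cμ − λ = 6.50 − 1.53 = 4.97/hr

Final: ρ = 0.2354; stable; margin = 4.97/hr


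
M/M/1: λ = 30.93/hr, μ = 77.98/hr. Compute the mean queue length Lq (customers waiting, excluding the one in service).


ρ = 30.93/77.98 = 0.3966
Lq = ρ²/(1−ρ) = 0.1573/0.6034 = 0.2607

Final: 0.2607


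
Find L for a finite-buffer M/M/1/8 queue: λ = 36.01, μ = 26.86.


ρ = 36.01/26.86 = 1.3407
L = ρ[1 − (K+1)ρ^K + Kρ^(K+1)] / [(1−ρ)(1−ρ^(K+1))]
Numerator: 1.3407·(1 − 9·10.436068 + 8·13.991169) = 25.478808
Denominator: (-0.3407)·(-12.991169) = 4.425510
L = 25.478808/4.425510 = 5.7573

Final: 5.7573


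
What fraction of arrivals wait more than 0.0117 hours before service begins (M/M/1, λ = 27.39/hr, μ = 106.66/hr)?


ρ = 27.39/106.66 = 0.2568
P(Wq > t) = ρ·e^{−(μ−λ)t} = 0.2568·e^{−0.9275}
= 0.2568·0.395558 = 0.101578

Final: 0.101578


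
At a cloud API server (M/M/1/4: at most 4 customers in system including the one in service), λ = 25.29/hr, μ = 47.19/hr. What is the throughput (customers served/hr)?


ρ = 0.5359; P_K = (1−ρ)ρ^4/(1−ρ^5) = 0.040052
λ_eff = λ(1 − P_K) = 25.29·(1 − 0.040052) = 25.29·0.959948 = 24.2771 /hr

Final: 24.2771 /hr


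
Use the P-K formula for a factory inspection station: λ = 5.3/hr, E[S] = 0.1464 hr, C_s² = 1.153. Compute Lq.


ρ = λ·E[S] = 5.3·0.1464 = 0.7759
Lq = ρ²(1+C_s²)/(2(1−ρ)) = 0.6021·(1+1.153)/(2·0.2241)
= 0.6021·2.1530/0.4482 = 2.89231

Final: 2.89231


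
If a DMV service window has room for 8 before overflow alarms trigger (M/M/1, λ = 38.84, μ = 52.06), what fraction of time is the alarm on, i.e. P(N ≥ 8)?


ρ = 38.84/52.06 = 0.7461
P(N ≥ n) = ρ^n = 0.7461^8 = 0.095984

Final: 0.095984


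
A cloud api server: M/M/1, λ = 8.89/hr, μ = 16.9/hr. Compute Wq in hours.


ρ = 8.89/16.9 = 0.5260
Wq = ρ/(μ−λ) = 0.5260/(16.9 − 8.89) = 0.5260/8.01 = 0.06567 hr

Final: 0.06567 hr


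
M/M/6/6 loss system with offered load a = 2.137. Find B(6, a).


B(c,a) = (a^c/c!) / Σ_{k=0}^{c} a^k/k!
a^6/6! = 0.132280
Σ terms (k=0..6): 1.00000 + 2.13700 + 2.28338 + 1.62653 + 0.86897 + 0.37140 + 0.13228 = 8.419569
B = 0.132280/8.419569 = 0.015711

Final: 0.015711


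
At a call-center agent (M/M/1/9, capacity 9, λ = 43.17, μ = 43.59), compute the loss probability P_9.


ρ = λ/μ = 43.17/43.59 = 0.9904
P_K = (1−ρ)ρ^K/(1−ρ^(K+1)) = (0.009635·0.916551)/(1 − 0.907720)
= 0.008831/0.092280 = 0.095700

Final: 0.095700


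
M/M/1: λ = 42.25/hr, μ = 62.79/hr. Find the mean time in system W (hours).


W = 1/(μ−λ) = 1/(62.79 − 42.25) = 1/20.54 = 0.04869 hr

Final: 0.04869 hr


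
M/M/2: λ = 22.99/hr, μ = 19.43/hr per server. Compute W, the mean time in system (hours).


a = 1.1832; ρ = 0.5916; P₀ = 0.256589
Lq = P₀·a^c·ρ/(c!(1−ρ)²) = 0.63713
Wq = Lq/λ = 0.63713/22.99 = 0.02771 hr
W = Wq + 1/μ = 0.02771 + 0.05147 = 0.07918 hr

Final: 0.07918 hr


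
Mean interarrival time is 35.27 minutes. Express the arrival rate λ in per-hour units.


λ = 1/(interarrival time) in consistent units.
1 hour = 60 min, so λ = 60/35.27 = 1.7012 per hour

Final: 1.7012 /hr


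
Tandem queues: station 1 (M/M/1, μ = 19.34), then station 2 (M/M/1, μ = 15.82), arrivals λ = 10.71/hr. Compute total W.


Each node sees arrival rate λ = 10.71/hr (tandem ⇒ throughput preserved).
W₁ = 1/(μ₁−λ) = 1/(19.34−10.71) = 0.11587 hr
W₂ = 1/(μ₂−λ) = 1/(15.82−10.71) = 0.19569 hr
W_total = W₁ + W₂ = 0.11587 + 0.19569 = 0.31157 hr

Final: 0.31157 hr


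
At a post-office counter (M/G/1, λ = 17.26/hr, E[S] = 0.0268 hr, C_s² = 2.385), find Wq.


ρ = λ·E[S] = 17.26·0.0268 = 0.4626
E[S²] = E[S]²(1+C_s²) = 0.0268²·(1+2.385) = 0.002431
Wq = λ·E[S²]/(2(1−ρ)) = 17.26·0.002431/(2·0.5374) = 0.03904 hr

Final: 0.03904 hr


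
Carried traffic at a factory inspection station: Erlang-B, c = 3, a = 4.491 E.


B(3,4.491) = 0.492192 (Erlang-B)
Carried load = a(1 − B) = 4.491·(1 − 0.492192) = 4.491·0.507808 = 2.2806 E

Final: 2.2806 Erlangs


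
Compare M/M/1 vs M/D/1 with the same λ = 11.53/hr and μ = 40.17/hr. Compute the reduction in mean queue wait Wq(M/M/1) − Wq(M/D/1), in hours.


ρ = 11.53/40.17 = 0.2870
Wq(M/M/1) = ρ/(μ−λ) = 0.2870/28.64 = 0.01002 hr
Wq(M/D/1) = ρ/(2(μ−λ)) = 0.005011 hr
Savings = 0.01002 − 0.005011 = 0.005011 hr

Final: 0.005011 hr


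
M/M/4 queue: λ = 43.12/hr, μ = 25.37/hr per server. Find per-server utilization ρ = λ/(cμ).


ρ = λ/(cμ) = 43.12/(4·25.37) = 43.12/101.48 = 0.4249

Final: 0.4249


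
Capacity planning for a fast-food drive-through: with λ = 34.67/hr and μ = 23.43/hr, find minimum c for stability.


Stability requires cμ > λ ⇔ c > λ/μ.
λ/μ = 34.67/23.43 = 1.4797
Minimum integer c = ⌊1.4797⌋ + 1 = 2
Check: 2·23.43 = 46.86 > 34.67, while 1·23.43 = 23.43 ≤ 34.67

Final: 2 servers


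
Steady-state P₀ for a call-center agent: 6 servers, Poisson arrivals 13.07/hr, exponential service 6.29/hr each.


a = λ/μ = 13.07/6.29 = 2.0779; ρ = a/c = 0.3463
Σ_{k=0}^{5} a^k/k! (terms k=0..5) = 1.00000 + 2.07790 + 2.15884 + 1.49528 + 0.77676 + 0.32281 = 7.83159
Tail: a^6/(6!(1−ρ)) = 80.49143/(720·0.6537) = 0.17102
P₀ = 1/(7.83159 + 0.17102) = 1/8.00261 = 0.124959

Final: 0.124959


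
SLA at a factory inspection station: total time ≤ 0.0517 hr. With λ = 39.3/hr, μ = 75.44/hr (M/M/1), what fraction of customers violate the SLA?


W ~ Exponential(μ−λ) for M/M/1.
μ − λ = 75.44 − 39.3 = 36.1400
P(W > t) = e^{−(μ−λ)t} = e^{−1.8684} = 0.154365

Final: 0.154365


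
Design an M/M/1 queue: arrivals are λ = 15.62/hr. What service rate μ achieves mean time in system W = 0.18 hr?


W = 1/(μ−λ) ⇒ μ − λ = 1/W = 1/0.18 = 5.5556
μ = λ + 1/W = 15.62 + 5.5556 = 21.1756 per hr

Final: 21.1756 /hr


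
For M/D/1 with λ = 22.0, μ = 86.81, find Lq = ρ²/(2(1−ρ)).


ρ = 22.0/86.81 = 0.2534
M/D/1: Lq = ρ²/(2(1−ρ)) = 0.06423/(2·0.7466) = 0.04301

Final: 0.04301


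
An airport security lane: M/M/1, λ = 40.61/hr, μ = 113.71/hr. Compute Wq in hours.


ρ = 40.61/113.71 = 0.3571
Wq = ρ/(μ−λ) = 0.3571/(113.71 − 40.61) = 0.3571/73.10 = 0.004886 hr

Final: 0.004886 hr


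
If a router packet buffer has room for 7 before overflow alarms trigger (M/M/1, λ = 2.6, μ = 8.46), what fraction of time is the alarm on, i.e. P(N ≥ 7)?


ρ = 2.6/8.46 = 0.3073
P(N ≥ n) = ρ^n = 0.3073^7 = 0.0002590

Final: 0.0002590


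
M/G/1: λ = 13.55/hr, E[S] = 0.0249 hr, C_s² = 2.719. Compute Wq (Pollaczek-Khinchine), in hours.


ρ = λ·E[S] = 13.55·0.0249 = 0.3374
E[S²] = E[S]²(1+C_s²) = 0.0249²·(1+2.719) = 0.002306
Wq = λ·E[S²]/(2(1−ρ)) = 13.55·0.002306/(2·0.6626) = 0.02358 hr

Final: 0.02358 hr


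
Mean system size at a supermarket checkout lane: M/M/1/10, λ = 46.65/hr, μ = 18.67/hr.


ρ = 46.65/18.67 = 2.4987
L = ρ[1 − (K+1)ρ^K + Kρ^(K+1)] / [(1−ρ)(1−ρ^(K+1))]
Numerator: 2.4987·(1 − 11·9485.785533 + 10·23701.761924) = 331509.787957
Denominator: (-1.4987)·(-23700.761924) = 35519.406461
L = 331509.787957/35519.406461 = 9.3332

Final: 9.3332


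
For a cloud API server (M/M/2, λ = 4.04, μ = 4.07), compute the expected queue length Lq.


a = λ/μ = 0.9926; ρ = a/2 = 0.4963
P₀ = 0.336617
Lq = P₀·a^c·ρ / (c!·(1−ρ)²) = 0.336617·0.98531·0.4963/(2·0.25370)
= 0.32443

Final: 0.32443


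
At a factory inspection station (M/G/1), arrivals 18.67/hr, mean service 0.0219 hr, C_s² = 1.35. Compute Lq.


ρ = λ·E[S] = 18.67·0.0219 = 0.4089
Lq = ρ²(1+C_s²)/(2(1−ρ)) = 0.1672·(1+1.35)/(2·0.5911)
= 0.1672·2.3500/1.1823 = 0.33230

Final: 0.33230


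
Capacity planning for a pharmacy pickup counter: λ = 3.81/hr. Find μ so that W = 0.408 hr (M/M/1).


W = 1/(μ−λ) ⇒ μ − λ = 1/W = 1/0.408 = 2.4510
μ = λ + 1/W = 3.81 + 2.4510 = 6.2610 per hr

Final: 6.2610 /hr


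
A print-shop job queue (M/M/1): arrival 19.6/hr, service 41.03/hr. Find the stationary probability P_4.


ρ = 19.6/41.03 = 0.4777
P_n = (1−ρ)·ρ^n = (1 − 0.4777)·0.4777^4 = 0.5223·0.052074 = 0.027198

Final: 0.027198


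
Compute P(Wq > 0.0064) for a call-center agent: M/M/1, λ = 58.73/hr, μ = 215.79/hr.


ρ = 58.73/215.79 = 0.2722
P(Wq > t) = ρ·e^{−(μ−λ)t} = 0.2722·e^{−1.0052}
= 0.2722·0.365977 = 0.099605

Final: 0.099605


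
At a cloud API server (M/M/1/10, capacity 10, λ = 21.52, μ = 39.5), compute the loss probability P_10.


ρ = λ/μ = 21.52/39.5 = 0.5448
P_K = (1−ρ)ρ^K/(1−ρ^(K+1)) = (0.4552·0.002304)/(1 − 0.001255)
= 0.001049/0.998745 = 0.001050

Final: 0.001050


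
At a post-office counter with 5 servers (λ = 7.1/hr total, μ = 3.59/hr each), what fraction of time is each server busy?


ρ = λ/(cμ) = 7.1/(5·3.59) = 7.1/17.95 = 0.3955

Final: 0.3955


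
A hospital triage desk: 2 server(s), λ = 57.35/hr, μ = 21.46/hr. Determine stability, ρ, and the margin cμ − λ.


Total capacity cμ = 2·21.46 = 42.92/hr
ρ = λ/(cμ) = 57.35/42.92 = 1.3362
Stable ⇔ ρ < 1: NO
Spare capacity = cμ − λ = 42.92 − 57.35 = -14.43/hr

Final: ρ = 1.3362; unstable; margin = -14.43/hr
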